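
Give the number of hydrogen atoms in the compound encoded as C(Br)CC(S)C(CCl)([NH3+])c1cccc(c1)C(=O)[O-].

Hydrogens are implicit in SMILES; fill each atom to its normal valence:
  4 × C (aromatic): 1 H each → 4
  3 × C: 2 H each → 6
  2 × C: no H
  2 × C (aromatic): no H
  1 × Br: no H
  1 × C: 1 H
  1 × Cl: no H
  1 × N (charge +1): 3 H
  1 × O: no H
  1 × O (charge -1): no H
  1 × S: 1 H
  Total hydrogens = 15.

15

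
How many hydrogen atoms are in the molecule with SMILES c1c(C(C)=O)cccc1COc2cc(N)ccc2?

15

Hydrogens are implicit in SMILES; fill each atom to its normal valence:
  8 × C (aromatic): 1 H each → 8
  4 × C (aromatic): no H
  2 × O: no H
  1 × C: 3 H
  1 × C: 2 H
  1 × C: no H
  1 × N: 2 H
  Total hydrogens = 15.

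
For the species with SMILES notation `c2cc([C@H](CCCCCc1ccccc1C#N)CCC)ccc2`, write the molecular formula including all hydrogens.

Heavy atoms from the SMILES: 22 C, 1 N.
Implicit hydrogens by atom environment:
  9 × C (aromatic): 1 H each → 9
  7 × C: 2 H each → 14
  3 × C (aromatic): no H
  1 × C: 3 H
  1 × C: 1 H
  1 × C: no H
  1 × N: no H
  Total hydrogens = 27.
Molecular formula: C22H27N

C22H27N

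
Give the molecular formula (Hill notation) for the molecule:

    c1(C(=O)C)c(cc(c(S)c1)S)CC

Heavy atoms from the SMILES: 10 C, 1 O, 2 S.
Implicit hydrogens by atom environment:
  4 × C (aromatic): no H
  2 × C: 3 H each → 6
  2 × C (aromatic): 1 H each → 2
  2 × S: 1 H each → 2
  1 × C: 2 H
  1 × C: no H
  1 × O: no H
  Total hydrogens = 12.
Molecular formula: C10H12OS2

C10H12OS2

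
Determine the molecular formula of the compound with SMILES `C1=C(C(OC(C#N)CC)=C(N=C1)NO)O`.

Heavy atoms from the SMILES: 9 C, 3 N, 3 O.
Implicit hydrogens by atom environment:
  3 × C (aromatic): no H
  2 × C (aromatic): 1 H each → 2
  2 × O: 1 H each → 2
  1 × C: 3 H
  1 × C: 2 H
  1 × C: 1 H
  1 × C: no H
  1 × N: 1 H
  1 × N (aromatic): no H
  1 × N: no H
  1 × O: no H
  Total hydrogens = 11.
Molecular formula: C9H11N3O3

C9H11N3O3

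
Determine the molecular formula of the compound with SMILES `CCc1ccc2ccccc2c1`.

C12H12

Heavy atoms from the SMILES: 12 C.
Implicit hydrogens by atom environment:
  7 × C (aromatic): 1 H each → 7
  3 × C (aromatic): no H
  1 × C: 3 H
  1 × C: 2 H
  Total hydrogens = 12.
Molecular formula: C12H12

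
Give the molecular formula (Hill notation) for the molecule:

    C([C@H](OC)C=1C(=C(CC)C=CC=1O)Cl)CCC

C14H21ClO2

Heavy atoms from the SMILES: 14 C, 1 Cl, 2 O.
Implicit hydrogens by atom environment:
  4 × C: 2 H each → 8
  4 × C (aromatic): no H
  3 × C: 3 H each → 9
  2 × C (aromatic): 1 H each → 2
  1 × C: 1 H
  1 × Cl: no H
  1 × O: 1 H
  1 × O: no H
  Total hydrogens = 21.
Molecular formula: C14H21ClO2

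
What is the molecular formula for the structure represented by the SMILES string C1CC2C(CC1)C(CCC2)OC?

C11H20O

Heavy atoms from the SMILES: 11 C, 1 O.
Implicit hydrogens by atom environment:
  7 × C: 2 H each → 14
  3 × C: 1 H each → 3
  1 × C: 3 H
  1 × O: no H
  Total hydrogens = 20.
Molecular formula: C11H20O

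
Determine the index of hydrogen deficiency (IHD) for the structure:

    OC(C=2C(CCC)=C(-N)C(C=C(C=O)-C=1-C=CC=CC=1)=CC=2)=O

11

Molecular formula from the SMILES: C19H19NO3.
DoU = (2C + 2 + N − H − X)/2 = (2·19 + 2 + 1 − 19 − 0)/2 = 22/2 = 11.
(Structurally: 2 ring(s) + 9 π bond(s) = 11.)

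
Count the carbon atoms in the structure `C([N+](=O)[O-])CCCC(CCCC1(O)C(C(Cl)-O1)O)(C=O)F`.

The symbol for carbon appears 12 times in the SMILES. (Cl is a single chlorine, not C + l.)

12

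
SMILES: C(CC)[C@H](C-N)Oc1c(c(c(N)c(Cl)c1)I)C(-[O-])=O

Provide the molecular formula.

C12H15ClIN2O3-

Heavy atoms from the SMILES: 12 C, 1 Cl, 1 I, 2 N, 3 O.
Implicit hydrogens by atom environment:
  5 × C (aromatic): no H
  3 × C: 2 H each → 6
  2 × N: 2 H each → 4
  2 × O: no H
  1 × C: 3 H
  1 × C (aromatic): 1 H
  1 × C: 1 H
  1 × C: no H
  1 × Cl: no H
  1 × I: no H
  1 × O (charge -1): no H
  Total hydrogens = 15.
Net charge -1.
Molecular formula: C12H15ClIN2O3-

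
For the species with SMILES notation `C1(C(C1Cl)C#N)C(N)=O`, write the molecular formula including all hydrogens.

C5H5ClN2O

Heavy atoms from the SMILES: 5 C, 1 Cl, 2 N, 1 O.
Implicit hydrogens by atom environment:
  3 × C: 1 H each → 3
  2 × C: no H
  1 × Cl: no H
  1 × N: 2 H
  1 × N: no H
  1 × O: no H
  Total hydrogens = 5.
Molecular formula: C5H5ClN2O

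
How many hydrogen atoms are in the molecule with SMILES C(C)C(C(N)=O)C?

Hydrogens are implicit in SMILES; fill each atom to its normal valence:
  2 × C: 3 H each → 6
  1 × C: 2 H
  1 × C: 1 H
  1 × C: no H
  1 × N: 2 H
  1 × O: no H
  Total hydrogens = 11.

11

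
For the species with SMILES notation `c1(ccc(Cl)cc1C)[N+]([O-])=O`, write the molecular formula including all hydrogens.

C7H6ClNO2

Heavy atoms from the SMILES: 7 C, 1 Cl, 1 N, 2 O.
Implicit hydrogens by atom environment:
  3 × C (aromatic): 1 H each → 3
  3 × C (aromatic): no H
  1 × C: 3 H
  1 × Cl: no H
  1 × N (charge +1): no H
  1 × O: no H
  1 × O (charge -1): no H
  Total hydrogens = 6.
Molecular formula: C7H6ClNO2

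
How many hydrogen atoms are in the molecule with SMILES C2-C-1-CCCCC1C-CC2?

18

Hydrogens are implicit in SMILES; fill each atom to its normal valence:
  8 × C: 2 H each → 16
  2 × C: 1 H each → 2
  Total hydrogens = 18.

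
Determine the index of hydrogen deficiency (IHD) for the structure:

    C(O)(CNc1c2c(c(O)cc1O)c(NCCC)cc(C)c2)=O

Molecular formula from the SMILES: C16H20N2O4.
DoU = (2C + 2 + N − H − X)/2 = (2·16 + 2 + 2 − 20 − 0)/2 = 16/2 = 8.
(Structurally: 2 ring(s) + 6 π bond(s) = 8.)

8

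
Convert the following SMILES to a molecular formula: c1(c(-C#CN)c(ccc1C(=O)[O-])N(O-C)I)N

C10H9IN3O3-

Heavy atoms from the SMILES: 10 C, 1 I, 3 N, 3 O.
Implicit hydrogens by atom environment:
  4 × C (aromatic): no H
  3 × C: no H
  2 × C (aromatic): 1 H each → 2
  2 × N: 2 H each → 4
  2 × O: no H
  1 × C: 3 H
  1 × I: no H
  1 × N: no H
  1 × O (charge -1): no H
  Total hydrogens = 9.
Net charge -1.
Molecular formula: C10H9IN3O3-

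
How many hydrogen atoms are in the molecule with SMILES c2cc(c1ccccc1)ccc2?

Hydrogens are implicit in SMILES; fill each atom to its normal valence:
  10 × C (aromatic): 1 H each → 10
  2 × C (aromatic): no H
  Total hydrogens = 10.

10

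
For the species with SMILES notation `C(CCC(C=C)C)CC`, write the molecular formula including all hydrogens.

C9H18

Heavy atoms from the SMILES: 9 C.
Implicit hydrogens by atom environment:
  5 × C: 2 H each → 10
  2 × C: 3 H each → 6
  2 × C: 1 H each → 2
  Total hydrogens = 18.
Molecular formula: C9H18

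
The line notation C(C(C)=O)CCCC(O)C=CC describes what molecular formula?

C10H18O2

Heavy atoms from the SMILES: 10 C, 2 O.
Implicit hydrogens by atom environment:
  4 × C: 2 H each → 8
  3 × C: 1 H each → 3
  2 × C: 3 H each → 6
  1 × C: no H
  1 × O: 1 H
  1 × O: no H
  Total hydrogens = 18.
Molecular formula: C10H18O2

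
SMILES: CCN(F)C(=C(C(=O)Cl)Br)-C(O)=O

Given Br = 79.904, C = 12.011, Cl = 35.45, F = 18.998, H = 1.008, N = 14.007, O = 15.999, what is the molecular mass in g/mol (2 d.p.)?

274.47

Molecular formula: C6H6BrClFNO3.
M = 1×79.904 + 6×12.011 + 1×35.45 + 1×18.998 + 6×1.008 + 1×14.007 + 3×15.999 = 274.47 g/mol.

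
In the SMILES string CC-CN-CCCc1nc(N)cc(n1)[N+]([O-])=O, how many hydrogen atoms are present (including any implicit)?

Hydrogens are implicit in SMILES; fill each atom to its normal valence:
  5 × C: 2 H each → 10
  3 × C (aromatic): no H
  2 × N (aromatic): no H
  1 × C: 3 H
  1 × C (aromatic): 1 H
  1 × N: 2 H
  1 × N: 1 H
  1 × N (charge +1): no H
  1 × O: no H
  1 × O (charge -1): no H
  Total hydrogens = 17.

17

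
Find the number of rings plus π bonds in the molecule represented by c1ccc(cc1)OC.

Molecular formula from the SMILES: C7H8O.
DoU = (2C + 2 + N − H − X)/2 = (2·7 + 2 + 0 − 8 − 0)/2 = 8/2 = 4.
(Structurally: 1 ring(s) + 3 π bond(s) = 4.)

4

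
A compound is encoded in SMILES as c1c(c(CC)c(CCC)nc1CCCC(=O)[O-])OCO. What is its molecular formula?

C15H22NO4-

Heavy atoms from the SMILES: 15 C, 1 N, 4 O.
Implicit hydrogens by atom environment:
  7 × C: 2 H each → 14
  4 × C (aromatic): no H
  2 × C: 3 H each → 6
  2 × O: no H
  1 × C (aromatic): 1 H
  1 × C: no H
  1 × N (aromatic): no H
  1 × O: 1 H
  1 × O (charge -1): no H
  Total hydrogens = 22.
Net charge -1.
Molecular formula: C15H22NO4-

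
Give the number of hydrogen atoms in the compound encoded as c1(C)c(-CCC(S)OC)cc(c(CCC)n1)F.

20

Hydrogens are implicit in SMILES; fill each atom to its normal valence:
  4 × C: 2 H each → 8
  4 × C (aromatic): no H
  3 × C: 3 H each → 9
  1 × C (aromatic): 1 H
  1 × C: 1 H
  1 × F: no H
  1 × N (aromatic): no H
  1 × O: no H
  1 × S: 1 H
  Total hydrogens = 20.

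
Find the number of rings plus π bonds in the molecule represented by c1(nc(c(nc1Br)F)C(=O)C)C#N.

Molecular formula from the SMILES: C7H3BrFN3O.
DoU = (2C + 2 + N − H − X)/2 = (2·7 + 2 + 3 − 3 − 2)/2 = 14/2 = 7.
(Structurally: 1 ring(s) + 6 π bond(s) = 7.)

7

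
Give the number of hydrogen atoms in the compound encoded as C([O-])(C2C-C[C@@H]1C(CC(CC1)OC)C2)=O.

Hydrogens are implicit in SMILES; fill each atom to its normal valence:
  6 × C: 2 H each → 12
  4 × C: 1 H each → 4
  2 × O: no H
  1 × C: 3 H
  1 × C: no H
  1 × O (charge -1): no H
  Total hydrogens = 19.

19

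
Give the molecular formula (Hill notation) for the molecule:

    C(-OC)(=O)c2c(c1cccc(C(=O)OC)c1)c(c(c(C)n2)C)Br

Heavy atoms from the SMILES: 1 Br, 17 C, 1 N, 4 O.
Implicit hydrogens by atom environment:
  7 × C (aromatic): no H
  4 × C: 3 H each → 12
  4 × C (aromatic): 1 H each → 4
  4 × O: no H
  2 × C: no H
  1 × Br: no H
  1 × N (aromatic): no H
  Total hydrogens = 16.
Molecular formula: C17H16BrNO4

C17H16BrNO4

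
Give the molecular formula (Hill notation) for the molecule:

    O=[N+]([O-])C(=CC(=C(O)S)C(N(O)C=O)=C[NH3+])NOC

Heavy atoms from the SMILES: 8 C, 4 N, 6 O, 1 S.
Implicit hydrogens by atom environment:
  4 × C: no H
  3 × C: 1 H each → 3
  3 × O: no H
  2 × O: 1 H each → 2
  1 × C: 3 H
  1 × N (charge +1): 3 H
  1 × N: 1 H
  1 × N: no H
  1 × N (charge +1): no H
  1 × O (charge -1): no H
  1 × S: 1 H
  Total hydrogens = 13.
Net charge +1.
Molecular formula: C8H13N4O6S+

C8H13N4O6S+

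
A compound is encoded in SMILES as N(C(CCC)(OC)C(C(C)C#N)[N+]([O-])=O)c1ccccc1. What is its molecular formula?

Heavy atoms from the SMILES: 15 C, 3 N, 3 O.
Implicit hydrogens by atom environment:
  5 × C (aromatic): 1 H each → 5
  3 × C: 3 H each → 9
  2 × C: 2 H each → 4
  2 × C: 1 H each → 2
  2 × C: no H
  2 × O: no H
  1 × C (aromatic): no H
  1 × N: 1 H
  1 × N (charge +1): no H
  1 × N: no H
  1 × O (charge -1): no H
  Total hydrogens = 21.
Molecular formula: C15H21N3O3

C15H21N3O3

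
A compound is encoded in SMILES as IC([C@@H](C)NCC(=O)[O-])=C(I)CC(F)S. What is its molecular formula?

Heavy atoms from the SMILES: 8 C, 1 F, 2 I, 1 N, 2 O, 1 S.
Implicit hydrogens by atom environment:
  3 × C: no H
  2 × C: 2 H each → 4
  2 × C: 1 H each → 2
  2 × I: no H
  1 × C: 3 H
  1 × F: no H
  1 × N: 1 H
  1 × O: no H
  1 × O (charge -1): no H
  1 × S: 1 H
  Total hydrogens = 11.
Net charge -1.
Molecular formula: C8H11FI2NO2S-

C8H11FI2NO2S-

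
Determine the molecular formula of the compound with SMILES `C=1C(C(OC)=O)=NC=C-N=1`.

Heavy atoms from the SMILES: 6 C, 2 N, 2 O.
Implicit hydrogens by atom environment:
  3 × C (aromatic): 1 H each → 3
  2 × N (aromatic): no H
  2 × O: no H
  1 × C: 3 H
  1 × C (aromatic): no H
  1 × C: no H
  Total hydrogens = 6.
Molecular formula: C6H6N2O2

C6H6N2O2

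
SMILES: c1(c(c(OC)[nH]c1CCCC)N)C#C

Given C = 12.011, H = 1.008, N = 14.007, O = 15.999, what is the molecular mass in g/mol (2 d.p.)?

Molecular formula: C11H16N2O.
M = 11×12.011 + 16×1.008 + 2×14.007 + 1×15.999 = 192.26 g/mol.

192.26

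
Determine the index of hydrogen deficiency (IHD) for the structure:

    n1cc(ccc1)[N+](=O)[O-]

5

Molecular formula from the SMILES: C5H4N2O2.
DoU = (2C + 2 + N − H − X)/2 = (2·5 + 2 + 2 − 4 − 0)/2 = 10/2 = 5.
(Structurally: 1 ring(s) + 4 π bond(s) = 5.)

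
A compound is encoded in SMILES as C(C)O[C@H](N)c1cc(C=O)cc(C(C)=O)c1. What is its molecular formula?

C12H15NO3

Heavy atoms from the SMILES: 12 C, 1 N, 3 O.
Implicit hydrogens by atom environment:
  3 × C (aromatic): 1 H each → 3
  3 × C (aromatic): no H
  3 × O: no H
  2 × C: 3 H each → 6
  2 × C: 1 H each → 2
  1 × C: 2 H
  1 × C: no H
  1 × N: 2 H
  Total hydrogens = 15.
Molecular formula: C12H15NO3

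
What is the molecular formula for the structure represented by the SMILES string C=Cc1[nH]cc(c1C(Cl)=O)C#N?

Heavy atoms from the SMILES: 8 C, 1 Cl, 2 N, 1 O.
Implicit hydrogens by atom environment:
  3 × C (aromatic): no H
  2 × C: no H
  1 × C: 2 H
  1 × C (aromatic): 1 H
  1 × C: 1 H
  1 × Cl: no H
  1 × N (aromatic): 1 H
  1 × N: no H
  1 × O: no H
  Total hydrogens = 5.
Molecular formula: C8H5ClN2O

C8H5ClN2O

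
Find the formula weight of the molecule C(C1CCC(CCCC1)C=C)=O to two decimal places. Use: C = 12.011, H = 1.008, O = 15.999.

166.26

Molecular formula: C11H18O.
M = 11×12.011 + 18×1.008 + 1×15.999 = 166.26 g/mol.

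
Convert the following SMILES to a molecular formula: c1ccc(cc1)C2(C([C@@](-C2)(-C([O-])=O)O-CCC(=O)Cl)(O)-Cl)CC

Heavy atoms from the SMILES: 16 C, 2 Cl, 5 O.
Implicit hydrogens by atom environment:
  5 × C (aromatic): 1 H each → 5
  5 × C: no H
  4 × C: 2 H each → 8
  3 × O: no H
  2 × Cl: no H
  1 × C: 3 H
  1 × C (aromatic): no H
  1 × O: 1 H
  1 × O (charge -1): no H
  Total hydrogens = 17.
Net charge -1.
Molecular formula: C16H17Cl2O5-

C16H17Cl2O5-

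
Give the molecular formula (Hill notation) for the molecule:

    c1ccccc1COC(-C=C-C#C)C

Heavy atoms from the SMILES: 13 C, 1 O.
Implicit hydrogens by atom environment:
  5 × C (aromatic): 1 H each → 5
  4 × C: 1 H each → 4
  1 × C: 3 H
  1 × C: 2 H
  1 × C: no H
  1 × C (aromatic): no H
  1 × O: no H
  Total hydrogens = 14.
Molecular formula: C13H14O

C13H14O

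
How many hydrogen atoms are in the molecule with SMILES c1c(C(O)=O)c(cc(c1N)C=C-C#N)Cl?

7

Hydrogens are implicit in SMILES; fill each atom to its normal valence:
  4 × C (aromatic): no H
  2 × C (aromatic): 1 H each → 2
  2 × C: 1 H each → 2
  2 × C: no H
  1 × Cl: no H
  1 × N: 2 H
  1 × N: no H
  1 × O: 1 H
  1 × O: no H
  Total hydrogens = 7.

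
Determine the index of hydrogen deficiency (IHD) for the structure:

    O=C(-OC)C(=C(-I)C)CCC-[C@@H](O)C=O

Molecular formula from the SMILES: C10H15IO4.
DoU = (2C + 2 + N − H − X)/2 = (2·10 + 2 + 0 − 15 − 1)/2 = 6/2 = 3.
(Structurally: 0 ring(s) + 3 π bond(s) = 3.)

3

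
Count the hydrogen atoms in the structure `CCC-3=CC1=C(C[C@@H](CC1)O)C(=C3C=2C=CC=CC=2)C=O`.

20

Hydrogens are implicit in SMILES; fill each atom to its normal valence:
  6 × C (aromatic): 1 H each → 6
  6 × C (aromatic): no H
  4 × C: 2 H each → 8
  2 × C: 1 H each → 2
  1 × C: 3 H
  1 × O: 1 H
  1 × O: no H
  Total hydrogens = 20.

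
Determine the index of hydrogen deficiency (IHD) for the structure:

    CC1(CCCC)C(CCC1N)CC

Molecular formula from the SMILES: C12H25N.
DoU = (2C + 2 + N − H − X)/2 = (2·12 + 2 + 1 − 25 − 0)/2 = 2/2 = 1.
(Structurally: 1 ring(s) + 0 π bond(s) = 1.)

1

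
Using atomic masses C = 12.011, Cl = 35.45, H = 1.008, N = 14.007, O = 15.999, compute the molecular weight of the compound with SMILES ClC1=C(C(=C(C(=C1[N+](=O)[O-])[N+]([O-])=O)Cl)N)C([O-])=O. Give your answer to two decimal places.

Molecular formula: C7H2Cl2N3O6-.
M = 7×12.011 + 2×35.45 + 2×1.008 + 3×14.007 + 6×15.999 = 295.01 g/mol.

295.01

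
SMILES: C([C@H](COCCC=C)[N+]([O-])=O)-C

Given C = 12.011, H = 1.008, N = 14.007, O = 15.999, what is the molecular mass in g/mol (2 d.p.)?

Molecular formula: C8H15NO3.
M = 8×12.011 + 15×1.008 + 1×14.007 + 3×15.999 = 173.21 g/mol.

173.21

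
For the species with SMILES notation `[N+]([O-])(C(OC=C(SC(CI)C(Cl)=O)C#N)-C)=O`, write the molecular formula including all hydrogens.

Heavy atoms from the SMILES: 8 C, 1 Cl, 1 I, 2 N, 4 O, 1 S.
Implicit hydrogens by atom environment:
  3 × C: 1 H each → 3
  3 × C: no H
  3 × O: no H
  1 × C: 3 H
  1 × C: 2 H
  1 × Cl: no H
  1 × I: no H
  1 × N: no H
  1 × N (charge +1): no H
  1 × O (charge -1): no H
  1 × S: no H
  Total hydrogens = 8.
Molecular formula: C8H8ClIN2O4S

C8H8ClIN2O4S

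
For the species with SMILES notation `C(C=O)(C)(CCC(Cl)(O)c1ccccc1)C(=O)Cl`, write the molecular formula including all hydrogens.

Heavy atoms from the SMILES: 13 C, 2 Cl, 3 O.
Implicit hydrogens by atom environment:
  5 × C (aromatic): 1 H each → 5
  3 × C: no H
  2 × C: 2 H each → 4
  2 × Cl: no H
  2 × O: no H
  1 × C: 3 H
  1 × C: 1 H
  1 × C (aromatic): no H
  1 × O: 1 H
  Total hydrogens = 14.
Molecular formula: C13H14Cl2O3

C13H14Cl2O3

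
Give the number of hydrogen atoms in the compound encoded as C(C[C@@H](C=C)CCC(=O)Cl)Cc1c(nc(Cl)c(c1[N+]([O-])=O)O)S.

Hydrogens are implicit in SMILES; fill each atom to its normal valence:
  6 × C: 2 H each → 12
  5 × C (aromatic): no H
  2 × C: 1 H each → 2
  2 × Cl: no H
  2 × O: no H
  1 × C: no H
  1 × N (aromatic): no H
  1 × N (charge +1): no H
  1 × O: 1 H
  1 × O (charge -1): no H
  1 × S: 1 H
  Total hydrogens = 16.

16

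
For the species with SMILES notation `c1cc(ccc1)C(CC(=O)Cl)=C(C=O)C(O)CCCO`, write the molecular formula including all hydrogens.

Heavy atoms from the SMILES: 15 C, 1 Cl, 4 O.
Implicit hydrogens by atom environment:
  5 × C (aromatic): 1 H each → 5
  4 × C: 2 H each → 8
  3 × C: no H
  2 × C: 1 H each → 2
  2 × O: 1 H each → 2
  2 × O: no H
  1 × C (aromatic): no H
  1 × Cl: no H
  Total hydrogens = 17.
Molecular formula: C15H17ClO4

C15H17ClO4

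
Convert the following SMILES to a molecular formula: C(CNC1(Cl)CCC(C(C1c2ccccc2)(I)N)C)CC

C17H26ClIN2

Heavy atoms from the SMILES: 17 C, 1 Cl, 1 I, 2 N.
Implicit hydrogens by atom environment:
  5 × C: 2 H each → 10
  5 × C (aromatic): 1 H each → 5
  2 × C: 3 H each → 6
  2 × C: 1 H each → 2
  2 × C: no H
  1 × C (aromatic): no H
  1 × Cl: no H
  1 × I: no H
  1 × N: 2 H
  1 × N: 1 H
  Total hydrogens = 26.
Molecular formula: C17H26ClIN2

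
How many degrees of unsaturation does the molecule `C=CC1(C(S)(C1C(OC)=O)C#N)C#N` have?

Molecular formula from the SMILES: C9H8N2O2S.
DoU = (2C + 2 + N − H − X)/2 = (2·9 + 2 + 2 − 8 − 0)/2 = 14/2 = 7.
(Structurally: 1 ring(s) + 6 π bond(s) = 7.)

7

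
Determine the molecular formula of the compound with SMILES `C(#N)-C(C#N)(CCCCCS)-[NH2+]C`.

Heavy atoms from the SMILES: 9 C, 3 N, 1 S.
Implicit hydrogens by atom environment:
  5 × C: 2 H each → 10
  3 × C: no H
  2 × N: no H
  1 × C: 3 H
  1 × N (charge +1): 2 H
  1 × S: 1 H
  Total hydrogens = 16.
Net charge +1.
Molecular formula: C9H16N3S+

C9H16N3S+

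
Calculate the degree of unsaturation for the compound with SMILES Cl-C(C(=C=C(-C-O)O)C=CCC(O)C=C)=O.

Molecular formula from the SMILES: C11H13ClO4.
DoU = (2C + 2 + N − H − X)/2 = (2·11 + 2 + 0 − 13 − 1)/2 = 10/2 = 5.
(Structurally: 0 ring(s) + 5 π bond(s) = 5.)

5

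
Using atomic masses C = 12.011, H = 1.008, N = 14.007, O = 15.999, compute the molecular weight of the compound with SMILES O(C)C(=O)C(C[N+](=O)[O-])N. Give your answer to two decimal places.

148.12

Molecular formula: C4H8N2O4.
M = 4×12.011 + 8×1.008 + 2×14.007 + 4×15.999 = 148.12 g/mol.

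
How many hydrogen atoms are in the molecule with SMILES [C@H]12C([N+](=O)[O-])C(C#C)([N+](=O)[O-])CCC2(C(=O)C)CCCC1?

18

Hydrogens are implicit in SMILES; fill each atom to its normal valence:
  6 × C: 2 H each → 12
  4 × C: no H
  3 × C: 1 H each → 3
  3 × O: no H
  2 × N (charge +1): no H
  2 × O (charge -1): no H
  1 × C: 3 H
  Total hydrogens = 18.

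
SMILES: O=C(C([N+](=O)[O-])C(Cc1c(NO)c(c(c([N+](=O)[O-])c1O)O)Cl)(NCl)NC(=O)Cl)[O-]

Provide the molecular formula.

C11H9Cl3N5O10-

Heavy atoms from the SMILES: 11 C, 3 Cl, 5 N, 10 O.
Implicit hydrogens by atom environment:
  6 × C (aromatic): no H
  4 × O: no H
  3 × C: no H
  3 × Cl: no H
  3 × N: 1 H each → 3
  3 × O: 1 H each → 3
  3 × O (charge -1): no H
  2 × N (charge +1): no H
  1 × C: 2 H
  1 × C: 1 H
  Total hydrogens = 9.
Net charge -1.
Molecular formula: C11H9Cl3N5O10-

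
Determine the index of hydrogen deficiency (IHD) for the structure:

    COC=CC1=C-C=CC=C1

Molecular formula from the SMILES: C9H10O.
DoU = (2C + 2 + N − H − X)/2 = (2·9 + 2 + 0 − 10 − 0)/2 = 10/2 = 5.
(Structurally: 1 ring(s) + 4 π bond(s) = 5.)

5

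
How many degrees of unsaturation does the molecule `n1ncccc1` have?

4

Molecular formula from the SMILES: C4H4N2.
DoU = (2C + 2 + N − H − X)/2 = (2·4 + 2 + 2 − 4 − 0)/2 = 8/2 = 4.
(Structurally: 1 ring(s) + 3 π bond(s) = 4.)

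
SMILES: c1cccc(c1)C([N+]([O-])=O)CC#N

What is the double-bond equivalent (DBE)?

7

Molecular formula from the SMILES: C9H8N2O2.
DoU = (2C + 2 + N − H − X)/2 = (2·9 + 2 + 2 − 8 − 0)/2 = 14/2 = 7.
(Structurally: 1 ring(s) + 6 π bond(s) = 7.)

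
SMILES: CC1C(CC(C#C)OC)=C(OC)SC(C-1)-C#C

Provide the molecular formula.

C14H18O2S

Heavy atoms from the SMILES: 14 C, 2 O, 1 S.
Implicit hydrogens by atom environment:
  5 × C: 1 H each → 5
  4 × C: no H
  3 × C: 3 H each → 9
  2 × C: 2 H each → 4
  2 × O: no H
  1 × S: no H
  Total hydrogens = 18.
Molecular formula: C14H18O2S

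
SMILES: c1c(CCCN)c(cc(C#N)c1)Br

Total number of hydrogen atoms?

Hydrogens are implicit in SMILES; fill each atom to its normal valence:
  3 × C: 2 H each → 6
  3 × C (aromatic): 1 H each → 3
  3 × C (aromatic): no H
  1 × Br: no H
  1 × C: no H
  1 × N: 2 H
  1 × N: no H
  Total hydrogens = 11.

11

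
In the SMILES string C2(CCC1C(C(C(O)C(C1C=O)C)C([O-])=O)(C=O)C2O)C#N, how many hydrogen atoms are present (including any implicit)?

18

Hydrogens are implicit in SMILES; fill each atom to its normal valence:
  9 × C: 1 H each → 9
  3 × C: no H
  3 × O: no H
  2 × C: 2 H each → 4
  2 × O: 1 H each → 2
  1 × C: 3 H
  1 × N: no H
  1 × O (charge -1): no H
  Total hydrogens = 18.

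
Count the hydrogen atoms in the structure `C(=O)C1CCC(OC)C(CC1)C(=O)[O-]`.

Hydrogens are implicit in SMILES; fill each atom to its normal valence:
  4 × C: 2 H each → 8
  4 × C: 1 H each → 4
  3 × O: no H
  1 × C: 3 H
  1 × C: no H
  1 × O (charge -1): no H
  Total hydrogens = 15.

15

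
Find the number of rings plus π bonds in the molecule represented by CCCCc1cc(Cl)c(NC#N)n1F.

5

Molecular formula from the SMILES: C9H11ClFN3.
DoU = (2C + 2 + N − H − X)/2 = (2·9 + 2 + 3 − 11 − 2)/2 = 10/2 = 5.
(Structurally: 1 ring(s) + 4 π bond(s) = 5.)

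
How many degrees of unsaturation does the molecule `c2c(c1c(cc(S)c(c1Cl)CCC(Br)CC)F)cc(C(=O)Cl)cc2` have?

Molecular formula from the SMILES: C18H16BrCl2FOS.
DoU = (2C + 2 + N − H − X)/2 = (2·18 + 2 + 0 − 16 − 4)/2 = 18/2 = 9.
(Structurally: 2 ring(s) + 7 π bond(s) = 9.)

9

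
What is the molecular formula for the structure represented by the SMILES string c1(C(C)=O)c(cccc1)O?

C8H8O2

Heavy atoms from the SMILES: 8 C, 2 O.
Implicit hydrogens by atom environment:
  4 × C (aromatic): 1 H each → 4
  2 × C (aromatic): no H
  1 × C: 3 H
  1 × C: no H
  1 × O: 1 H
  1 × O: no H
  Total hydrogens = 8.
Molecular formula: C8H8O2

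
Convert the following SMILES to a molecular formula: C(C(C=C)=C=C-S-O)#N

C6H5NOS

Heavy atoms from the SMILES: 6 C, 1 N, 1 O, 1 S.
Implicit hydrogens by atom environment:
  3 × C: no H
  2 × C: 1 H each → 2
  1 × C: 2 H
  1 × N: no H
  1 × O: 1 H
  1 × S: no H
  Total hydrogens = 5.
Molecular formula: C6H5NOS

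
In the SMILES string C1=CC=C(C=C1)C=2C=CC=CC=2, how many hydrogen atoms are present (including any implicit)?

Hydrogens are implicit in SMILES; fill each atom to its normal valence:
  10 × C (aromatic): 1 H each → 10
  2 × C (aromatic): no H
  Total hydrogens = 10.

10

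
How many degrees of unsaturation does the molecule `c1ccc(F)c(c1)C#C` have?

Molecular formula from the SMILES: C8H5F.
DoU = (2C + 2 + N − H − X)/2 = (2·8 + 2 + 0 − 5 − 1)/2 = 12/2 = 6.
(Structurally: 1 ring(s) + 5 π bond(s) = 6.)

6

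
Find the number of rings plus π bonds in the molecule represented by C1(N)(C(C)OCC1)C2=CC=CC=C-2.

5

Molecular formula from the SMILES: C11H15NO.
DoU = (2C + 2 + N − H − X)/2 = (2·11 + 2 + 1 − 15 − 0)/2 = 10/2 = 5.
(Structurally: 2 ring(s) + 3 π bond(s) = 5.)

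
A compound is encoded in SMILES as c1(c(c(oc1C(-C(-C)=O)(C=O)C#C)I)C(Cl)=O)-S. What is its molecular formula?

Heavy atoms from the SMILES: 11 C, 1 Cl, 1 I, 4 O, 1 S.
Implicit hydrogens by atom environment:
  4 × C (aromatic): no H
  4 × C: no H
  3 × O: no H
  2 × C: 1 H each → 2
  1 × C: 3 H
  1 × Cl: no H
  1 × I: no H
  1 × O (aromatic): no H
  1 × S: 1 H
  Total hydrogens = 6.
Molecular formula: C11H6ClIO4S

C11H6ClIO4S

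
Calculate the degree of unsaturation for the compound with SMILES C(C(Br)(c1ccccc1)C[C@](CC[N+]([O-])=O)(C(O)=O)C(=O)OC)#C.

9

Molecular formula from the SMILES: C16H16BrNO6.
DoU = (2C + 2 + N − H − X)/2 = (2·16 + 2 + 1 − 16 − 1)/2 = 18/2 = 9.
(Structurally: 1 ring(s) + 8 π bond(s) = 9.)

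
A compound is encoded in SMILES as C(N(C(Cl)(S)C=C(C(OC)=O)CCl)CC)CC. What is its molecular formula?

Heavy atoms from the SMILES: 11 C, 2 Cl, 1 N, 2 O, 1 S.
Implicit hydrogens by atom environment:
  4 × C: 2 H each → 8
  3 × C: 3 H each → 9
  3 × C: no H
  2 × Cl: no H
  2 × O: no H
  1 × C: 1 H
  1 × N: no H
  1 × S: 1 H
  Total hydrogens = 19.
Molecular formula: C11H19Cl2NO2S

C11H19Cl2NO2S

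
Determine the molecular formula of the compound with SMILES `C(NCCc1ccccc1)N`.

C9H14N2

Heavy atoms from the SMILES: 9 C, 2 N.
Implicit hydrogens by atom environment:
  5 × C (aromatic): 1 H each → 5
  3 × C: 2 H each → 6
  1 × C (aromatic): no H
  1 × N: 2 H
  1 × N: 1 H
  Total hydrogens = 14.
Molecular formula: C9H14N2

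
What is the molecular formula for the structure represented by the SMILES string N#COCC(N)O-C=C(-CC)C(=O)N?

Heavy atoms from the SMILES: 8 C, 3 N, 3 O.
Implicit hydrogens by atom environment:
  3 × C: no H
  3 × O: no H
  2 × C: 2 H each → 4
  2 × C: 1 H each → 2
  2 × N: 2 H each → 4
  1 × C: 3 H
  1 × N: no H
  Total hydrogens = 13.
Molecular formula: C8H13N3O3

C8H13N3O3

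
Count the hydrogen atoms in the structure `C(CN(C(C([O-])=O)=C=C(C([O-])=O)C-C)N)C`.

Hydrogens are implicit in SMILES; fill each atom to its normal valence:
  5 × C: no H
  3 × C: 2 H each → 6
  2 × C: 3 H each → 6
  2 × O: no H
  2 × O (charge -1): no H
  1 × N: 2 H
  1 × N: no H
  Total hydrogens = 14.

14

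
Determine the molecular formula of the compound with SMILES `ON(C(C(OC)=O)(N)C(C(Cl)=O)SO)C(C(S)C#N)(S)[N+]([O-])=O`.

Heavy atoms from the SMILES: 8 C, 1 Cl, 4 N, 7 O, 3 S.
Implicit hydrogens by atom environment:
  5 × C: no H
  4 × O: no H
  2 × C: 1 H each → 2
  2 × N: no H
  2 × O: 1 H each → 2
  2 × S: 1 H each → 2
  1 × C: 3 H
  1 × Cl: no H
  1 × N: 2 H
  1 × N (charge +1): no H
  1 × O (charge -1): no H
  1 × S: no H
  Total hydrogens = 11.
Molecular formula: C8H11ClN4O7S3

C8H11ClN4O7S3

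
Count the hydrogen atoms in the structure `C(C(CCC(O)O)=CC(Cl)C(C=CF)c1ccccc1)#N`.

17

Hydrogens are implicit in SMILES; fill each atom to its normal valence:
  6 × C: 1 H each → 6
  5 × C (aromatic): 1 H each → 5
  2 × C: 2 H each → 4
  2 × C: no H
  2 × O: 1 H each → 2
  1 × C (aromatic): no H
  1 × Cl: no H
  1 × F: no H
  1 × N: no H
  Total hydrogens = 17.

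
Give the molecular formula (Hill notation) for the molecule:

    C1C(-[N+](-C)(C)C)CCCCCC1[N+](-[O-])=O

C11H23N2O2+

Heavy atoms from the SMILES: 11 C, 2 N, 2 O.
Implicit hydrogens by atom environment:
  6 × C: 2 H each → 12
  3 × C: 3 H each → 9
  2 × C: 1 H each → 2
  2 × N (charge +1): no H
  1 × O: no H
  1 × O (charge -1): no H
  Total hydrogens = 23.
Net charge +1.
Molecular formula: C11H23N2O2+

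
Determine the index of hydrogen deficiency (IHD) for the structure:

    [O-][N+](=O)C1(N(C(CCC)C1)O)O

2

Molecular formula from the SMILES: C6H12N2O4.
DoU = (2C + 2 + N − H − X)/2 = (2·6 + 2 + 2 − 12 − 0)/2 = 4/2 = 2.
(Structurally: 1 ring(s) + 1 π bond(s) = 2.)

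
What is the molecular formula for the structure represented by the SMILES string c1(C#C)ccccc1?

Heavy atoms from the SMILES: 8 C.
Implicit hydrogens by atom environment:
  5 × C (aromatic): 1 H each → 5
  1 × C: 1 H
  1 × C (aromatic): no H
  1 × C: no H
  Total hydrogens = 6.
Molecular formula: C8H6

C8H6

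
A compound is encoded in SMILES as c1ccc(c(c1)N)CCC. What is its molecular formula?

Heavy atoms from the SMILES: 9 C, 1 N.
Implicit hydrogens by atom environment:
  4 × C (aromatic): 1 H each → 4
  2 × C: 2 H each → 4
  2 × C (aromatic): no H
  1 × C: 3 H
  1 × N: 2 H
  Total hydrogens = 13.
Molecular formula: C9H13N

C9H13N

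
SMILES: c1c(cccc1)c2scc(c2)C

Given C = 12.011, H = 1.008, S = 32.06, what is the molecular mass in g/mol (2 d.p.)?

Molecular formula: C11H10S.
M = 11×12.011 + 10×1.008 + 1×32.06 = 174.26 g/mol.

174.26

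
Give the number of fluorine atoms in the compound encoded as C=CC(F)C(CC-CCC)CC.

1

The symbol for fluorine appears 1 time in the SMILES.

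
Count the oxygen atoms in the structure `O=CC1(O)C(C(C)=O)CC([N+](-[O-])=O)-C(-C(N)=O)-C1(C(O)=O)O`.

The symbol for oxygen appears 9 times in the SMILES.

9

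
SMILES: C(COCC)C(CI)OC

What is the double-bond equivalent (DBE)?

0

Molecular formula from the SMILES: C7H15IO2.
DoU = (2C + 2 + N − H − X)/2 = (2·7 + 2 + 0 − 15 − 1)/2 = 0/2 = 0.
(Structurally: 0 ring(s) + 0 π bond(s) = 0.)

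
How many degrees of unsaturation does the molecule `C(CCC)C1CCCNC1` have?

1

Molecular formula from the SMILES: C9H19N.
DoU = (2C + 2 + N − H − X)/2 = (2·9 + 2 + 1 − 19 − 0)/2 = 2/2 = 1.
(Structurally: 1 ring(s) + 0 π bond(s) = 1.)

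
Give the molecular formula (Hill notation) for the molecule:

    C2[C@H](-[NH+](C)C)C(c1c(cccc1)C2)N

Heavy atoms from the SMILES: 12 C, 2 N.
Implicit hydrogens by atom environment:
  4 × C (aromatic): 1 H each → 4
  2 × C: 3 H each → 6
  2 × C: 2 H each → 4
  2 × C: 1 H each → 2
  2 × C (aromatic): no H
  1 × N: 2 H
  1 × N (charge +1): 1 H
  Total hydrogens = 19.
Net charge +1.
Molecular formula: C12H19N2+

C12H19N2+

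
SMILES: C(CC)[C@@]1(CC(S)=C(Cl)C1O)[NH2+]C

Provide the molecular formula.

C9H17ClNOS+

Heavy atoms from the SMILES: 9 C, 1 Cl, 1 N, 1 O, 1 S.
Implicit hydrogens by atom environment:
  3 × C: 2 H each → 6
  3 × C: no H
  2 × C: 3 H each → 6
  1 × C: 1 H
  1 × Cl: no H
  1 × N (charge +1): 2 H
  1 × O: 1 H
  1 × S: 1 H
  Total hydrogens = 17.
Net charge +1.
Molecular formula: C9H17ClNOS+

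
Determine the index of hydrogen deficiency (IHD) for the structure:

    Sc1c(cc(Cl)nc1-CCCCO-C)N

4

Molecular formula from the SMILES: C10H15ClN2OS.
DoU = (2C + 2 + N − H − X)/2 = (2·10 + 2 + 2 − 15 − 1)/2 = 8/2 = 4.
(Structurally: 1 ring(s) + 3 π bond(s) = 4.)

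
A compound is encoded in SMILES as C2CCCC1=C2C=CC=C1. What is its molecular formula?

Heavy atoms from the SMILES: 10 C.
Implicit hydrogens by atom environment:
  4 × C: 2 H each → 8
  4 × C (aromatic): 1 H each → 4
  2 × C (aromatic): no H
  Total hydrogens = 12.
Molecular formula: C10H12

C10H12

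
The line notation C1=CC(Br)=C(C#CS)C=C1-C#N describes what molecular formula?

C9H4BrNS

Heavy atoms from the SMILES: 1 Br, 9 C, 1 N, 1 S.
Implicit hydrogens by atom environment:
  3 × C (aromatic): 1 H each → 3
  3 × C (aromatic): no H
  3 × C: no H
  1 × Br: no H
  1 × N: no H
  1 × S: 1 H
  Total hydrogens = 4.
Molecular formula: C9H4BrNS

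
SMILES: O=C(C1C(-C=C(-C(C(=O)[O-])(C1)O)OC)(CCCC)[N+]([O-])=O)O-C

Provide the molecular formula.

Heavy atoms from the SMILES: 14 C, 1 N, 8 O.
Implicit hydrogens by atom environment:
  5 × C: no H
  5 × O: no H
  4 × C: 2 H each → 8
  3 × C: 3 H each → 9
  2 × C: 1 H each → 2
  2 × O (charge -1): no H
  1 × N (charge +1): no H
  1 × O: 1 H
  Total hydrogens = 20.
Net charge -1.
Molecular formula: C14H20NO8-

C14H20NO8-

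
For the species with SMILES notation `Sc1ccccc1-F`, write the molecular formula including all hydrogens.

Heavy atoms from the SMILES: 6 C, 1 F, 1 S.
Implicit hydrogens by atom environment:
  4 × C (aromatic): 1 H each → 4
  2 × C (aromatic): no H
  1 × F: no H
  1 × S: 1 H
  Total hydrogens = 5.
Molecular formula: C6H5FS

C6H5FS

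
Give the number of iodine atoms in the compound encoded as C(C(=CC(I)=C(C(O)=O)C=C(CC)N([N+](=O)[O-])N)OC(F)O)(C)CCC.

1

The symbol for iodine appears 1 time in the SMILES.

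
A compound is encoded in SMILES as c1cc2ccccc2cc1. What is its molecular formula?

C10H8

Heavy atoms from the SMILES: 10 C.
Implicit hydrogens by atom environment:
  8 × C (aromatic): 1 H each → 8
  2 × C (aromatic): no H
  Total hydrogens = 8.
Molecular formula: C10H8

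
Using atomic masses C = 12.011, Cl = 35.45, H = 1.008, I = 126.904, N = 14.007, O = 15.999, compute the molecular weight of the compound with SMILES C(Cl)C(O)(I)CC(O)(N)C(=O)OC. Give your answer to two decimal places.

Molecular formula: C6H11ClINO4.
M = 6×12.011 + 1×35.45 + 11×1.008 + 1×126.904 + 1×14.007 + 4×15.999 = 323.51 g/mol.

323.51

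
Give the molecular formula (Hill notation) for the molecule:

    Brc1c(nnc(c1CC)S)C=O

Heavy atoms from the SMILES: 1 Br, 7 C, 2 N, 1 O, 1 S.
Implicit hydrogens by atom environment:
  4 × C (aromatic): no H
  2 × N (aromatic): no H
  1 × Br: no H
  1 × C: 3 H
  1 × C: 2 H
  1 × C: 1 H
  1 × O: no H
  1 × S: 1 H
  Total hydrogens = 7.
Molecular formula: C7H7BrN2OS

C7H7BrN2OS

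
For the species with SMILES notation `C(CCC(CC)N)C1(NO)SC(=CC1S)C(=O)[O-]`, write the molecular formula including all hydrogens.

Heavy atoms from the SMILES: 11 C, 2 N, 3 O, 2 S.
Implicit hydrogens by atom environment:
  4 × C: 2 H each → 8
  3 × C: 1 H each → 3
  3 × C: no H
  1 × C: 3 H
  1 × N: 2 H
  1 × N: 1 H
  1 × O: 1 H
  1 × O: no H
  1 × O (charge -1): no H
  1 × S: 1 H
  1 × S: no H
  Total hydrogens = 19.
Net charge -1.
Molecular formula: C11H19N2O3S2-

C11H19N2O3S2-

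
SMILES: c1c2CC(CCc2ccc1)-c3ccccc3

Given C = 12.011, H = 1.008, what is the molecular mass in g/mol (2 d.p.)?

208.30

Molecular formula: C16H16.
M = 16×12.011 + 16×1.008 = 208.30 g/mol.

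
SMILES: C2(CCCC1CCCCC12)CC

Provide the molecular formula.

Heavy atoms from the SMILES: 12 C.
Implicit hydrogens by atom environment:
  8 × C: 2 H each → 16
  3 × C: 1 H each → 3
  1 × C: 3 H
  Total hydrogens = 22.
Molecular formula: C12H22

C12H22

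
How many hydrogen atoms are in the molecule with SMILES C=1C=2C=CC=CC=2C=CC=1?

Hydrogens are implicit in SMILES; fill each atom to its normal valence:
  8 × C (aromatic): 1 H each → 8
  2 × C (aromatic): no H
  Total hydrogens = 8.

8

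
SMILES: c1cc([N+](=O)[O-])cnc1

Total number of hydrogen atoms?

4

Hydrogens are implicit in SMILES; fill each atom to its normal valence:
  4 × C (aromatic): 1 H each → 4
  1 × C (aromatic): no H
  1 × N (aromatic): no H
  1 × N (charge +1): no H
  1 × O: no H
  1 × O (charge -1): no H
  Total hydrogens = 4.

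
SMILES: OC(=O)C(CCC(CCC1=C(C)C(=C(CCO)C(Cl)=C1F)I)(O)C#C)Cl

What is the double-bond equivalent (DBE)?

Molecular formula from the SMILES: C18H20Cl2FIO4.
DoU = (2C + 2 + N − H − X)/2 = (2·18 + 2 + 0 − 20 − 4)/2 = 14/2 = 7.
(Structurally: 1 ring(s) + 6 π bond(s) = 7.)

7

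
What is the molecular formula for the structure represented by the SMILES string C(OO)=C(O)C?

Heavy atoms from the SMILES: 3 C, 3 O.
Implicit hydrogens by atom environment:
  2 × O: 1 H each → 2
  1 × C: 3 H
  1 × C: 1 H
  1 × C: no H
  1 × O: no H
  Total hydrogens = 6.
Molecular formula: C3H6O3

C3H6O3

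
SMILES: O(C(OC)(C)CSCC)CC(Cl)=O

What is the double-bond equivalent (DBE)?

Molecular formula from the SMILES: C8H15ClO3S.
DoU = (2C + 2 + N − H − X)/2 = (2·8 + 2 + 0 − 15 − 1)/2 = 2/2 = 1.
(Structurally: 0 ring(s) + 1 π bond(s) = 1.)

1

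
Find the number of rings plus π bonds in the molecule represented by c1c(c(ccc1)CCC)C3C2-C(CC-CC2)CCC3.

Molecular formula from the SMILES: C19H28.
DoU = (2C + 2 + N − H − X)/2 = (2·19 + 2 + 0 − 28 − 0)/2 = 12/2 = 6.
(Structurally: 3 ring(s) + 3 π bond(s) = 6.)

6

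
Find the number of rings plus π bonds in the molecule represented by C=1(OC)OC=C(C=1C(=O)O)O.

Molecular formula from the SMILES: C6H6O5.
DoU = (2C + 2 + N − H − X)/2 = (2·6 + 2 + 0 − 6 − 0)/2 = 8/2 = 4.
(Structurally: 1 ring(s) + 3 π bond(s) = 4.)

4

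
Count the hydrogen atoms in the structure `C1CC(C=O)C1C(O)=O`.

Hydrogens are implicit in SMILES; fill each atom to its normal valence:
  3 × C: 1 H each → 3
  2 × C: 2 H each → 4
  2 × O: no H
  1 × C: no H
  1 × O: 1 H
  Total hydrogens = 8.

8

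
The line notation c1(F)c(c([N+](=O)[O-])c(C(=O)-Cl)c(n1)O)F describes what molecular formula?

Heavy atoms from the SMILES: 6 C, 1 Cl, 2 F, 2 N, 4 O.
Implicit hydrogens by atom environment:
  5 × C (aromatic): no H
  2 × F: no H
  2 × O: no H
  1 × C: no H
  1 × Cl: no H
  1 × N (aromatic): no H
  1 × N (charge +1): no H
  1 × O: 1 H
  1 × O (charge -1): no H
  Total hydrogens = 1.
Molecular formula: C6HClF2N2O4

C6HClF2N2O4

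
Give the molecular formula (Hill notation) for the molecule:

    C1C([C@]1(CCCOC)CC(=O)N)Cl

Heavy atoms from the SMILES: 9 C, 1 Cl, 1 N, 2 O.
Implicit hydrogens by atom environment:
  5 × C: 2 H each → 10
  2 × C: no H
  2 × O: no H
  1 × C: 3 H
  1 × C: 1 H
  1 × Cl: no H
  1 × N: 2 H
  Total hydrogens = 16.
Molecular formula: C9H16ClNO2

C9H16ClNO2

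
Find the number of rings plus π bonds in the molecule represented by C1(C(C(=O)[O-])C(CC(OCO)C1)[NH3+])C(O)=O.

Molecular formula from the SMILES: C9H15NO6.
DoU = (2C + 2 + N − H − X)/2 = (2·9 + 2 + 1 − 15 − 0)/2 = 6/2 = 3.
(Structurally: 1 ring(s) + 2 π bond(s) = 3.)

3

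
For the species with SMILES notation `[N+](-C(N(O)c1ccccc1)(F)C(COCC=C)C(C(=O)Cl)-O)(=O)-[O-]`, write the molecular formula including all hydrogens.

C14H16ClFN2O6

Heavy atoms from the SMILES: 14 C, 1 Cl, 1 F, 2 N, 6 O.
Implicit hydrogens by atom environment:
  5 × C (aromatic): 1 H each → 5
  3 × C: 2 H each → 6
  3 × C: 1 H each → 3
  3 × O: no H
  2 × C: no H
  2 × O: 1 H each → 2
  1 × C (aromatic): no H
  1 × Cl: no H
  1 × F: no H
  1 × N: no H
  1 × N (charge +1): no H
  1 × O (charge -1): no H
  Total hydrogens = 16.
Molecular formula: C14H16ClFN2O6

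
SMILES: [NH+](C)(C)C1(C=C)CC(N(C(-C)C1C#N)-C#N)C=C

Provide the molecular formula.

C14H21N4+

Heavy atoms from the SMILES: 14 C, 4 N.
Implicit hydrogens by atom environment:
  5 × C: 1 H each → 5
  3 × C: 3 H each → 9
  3 × C: 2 H each → 6
  3 × C: no H
  3 × N: no H
  1 × N (charge +1): 1 H
  Total hydrogens = 21.
Net charge +1.
Molecular formula: C14H21N4+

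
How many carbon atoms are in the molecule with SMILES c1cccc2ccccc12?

10

The symbol for carbon appears 10 times in the SMILES. Lowercase c denotes aromatic carbon and counts toward C.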